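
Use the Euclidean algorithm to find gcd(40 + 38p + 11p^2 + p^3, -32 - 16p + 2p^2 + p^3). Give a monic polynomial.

8 + 6p + p^2

Euclidean algorithm in ℚ[p]:
  p^3 + 11p^2 + 38p + 40 = (p^3 + 2p^2 - 16p - 32) + (9p^2 + 54p + 72)
  p^3 + 2p^2 - 16p - 32 = ((1/9)p - 4/9)(9p^2 + 54p + 72) + (0)
Last nonzero remainder: 9p^2 + 54p + 72. Dividing through by 9 gives the monic gcd p^2 + 6p + 8.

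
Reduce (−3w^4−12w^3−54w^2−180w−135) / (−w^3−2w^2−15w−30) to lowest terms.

Euclidean algorithm in ℚ[w]:
  −3w^4−12w^3−54w^2−180w−135 = (3w+6)(−w^3−2w^2−15w−30) + (3w^2+45)
  −w^3−2w^2−15w−30 = (−(1/3)w−2/3)(3w^2+45) + (0)
Last nonzero remainder: 3w^2+45. Dividing through by 3 gives the monic gcd w^2+15.
Cancel w^2+15 from numerator and denominator to get the reduced form.

(3w^2+12w+9)/(w+2)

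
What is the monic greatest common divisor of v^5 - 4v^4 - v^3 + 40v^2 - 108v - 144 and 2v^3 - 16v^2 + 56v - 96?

v^3 - 8v^2 + 28v - 48

Repeated division with remainder:
  v^5 - 4v^4 - v^3 + 40v^2 - 108v - 144 = ((1/2)v^2 + 2v + 3/2)(2v^3 - 16v^2 + 56v - 96) + (0)
Last nonzero remainder: 2v^3 - 16v^2 + 56v - 96. Dividing through by 2 gives the monic gcd v^3 - 8v^2 + 28v - 48.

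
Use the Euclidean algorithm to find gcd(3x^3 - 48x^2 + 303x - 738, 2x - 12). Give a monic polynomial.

By polynomial division,
  3x^3 - 48x^2 + 303x - 738 = ((3/2)x^2 - 15x + 123/2)(2x - 12) + (0)
Last nonzero remainder: 2x - 12. Dividing through by 2 gives the monic gcd x - 6.

x - 6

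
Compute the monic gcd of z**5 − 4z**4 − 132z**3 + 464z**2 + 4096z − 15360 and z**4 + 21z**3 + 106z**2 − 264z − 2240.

Euclidean algorithm in ℚ[z]:
  z**5 − 4z**4 − 132z**3 + 464z**2 + 4096z − 15360 = (z − 25)(z**4 + 21z**3 + 106z**2 − 264z − 2240) + (287z**3 + 3378z**2 − 264z − 71360)
  z**4 + 21z**3 + 106z**2 − 264z − 2240 = ((1/287)z + 2649/82369)(287z**3 + 3378z**2 − 264z − 71360) + (−(141440/82369)z**2 − (565760/82369)z + 4526080/82369)
  287z**3 + 3378z**2 − 264z − 71360 = (−(23639903/141440)z − 18368287/14144)(−(141440/82369)z**2 − (565760/82369)z + 4526080/82369) + (0)
Last nonzero remainder: −(141440/82369)z**2 − (565760/82369)z + 4526080/82369. Dividing through by −141440/82369 gives the monic gcd z**2 + 4z − 32.

z**2 + 4z − 32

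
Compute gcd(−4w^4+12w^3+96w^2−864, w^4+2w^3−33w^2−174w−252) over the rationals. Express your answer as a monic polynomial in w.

w^2+6w+12

Apply the Euclidean algorithm:
  −4w^4+12w^3+96w^2−864 = (−4)(w^4+2w^3−33w^2−174w−252) + (20w^3−36w^2−696w−1872)
  w^4+2w^3−33w^2−174w−252 = ((1/20)w+19/100)(20w^3−36w^2−696w−1872) + ((216/25)w^2+(1296/25)w+2592/25)
  20w^3−36w^2−696w−1872 = ((125/54)w−325/18)((216/25)w^2+(1296/25)w+2592/25) + (0)
Last nonzero remainder: (216/25)w^2+(1296/25)w+2592/25. Dividing through by 216/25 gives the monic gcd w^2+6w+12.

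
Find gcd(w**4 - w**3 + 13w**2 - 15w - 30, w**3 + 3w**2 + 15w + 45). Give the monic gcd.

Apply the Euclidean algorithm:
  w**4 - w**3 + 13w**2 - 15w - 30 = (w - 4)(w**3 + 3w**2 + 15w + 45) + (10w**2 + 150)
  w**3 + 3w**2 + 15w + 45 = ((1/10)w + 3/10)(10w**2 + 150) + (0)
Last nonzero remainder: 10w**2 + 150. Dividing through by 10 gives the monic gcd w**2 + 15.

w**2 + 15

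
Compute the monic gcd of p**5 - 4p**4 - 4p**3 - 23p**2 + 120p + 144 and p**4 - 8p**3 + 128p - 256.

Apply the Euclidean algorithm:
  p**5 - 4p**4 - 4p**3 - 23p**2 + 120p + 144 = (p + 4)(p**4 - 8p**3 + 128p - 256) + (28p**3 - 151p**2 - 136p + 1168)
  p**4 - 8p**3 + 128p - 256 = ((1/28)p - 73/784)(28p**3 - 151p**2 - 136p + 1168) + (-(7215/784)p**2 + (7215/98)p - 7215/49)
  28p**3 - 151p**2 - 136p + 1168 = (-(21952/7215)p - 57232/7215)(-(7215/784)p**2 + (7215/98)p - 7215/49) + (0)
Last nonzero remainder: -(7215/784)p**2 + (7215/98)p - 7215/49. Dividing through by -7215/784 gives the monic gcd p**2 - 8p + 16.

p**2 - 8p + 16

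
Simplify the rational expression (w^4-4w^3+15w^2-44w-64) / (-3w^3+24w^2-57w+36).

Repeated division with remainder:
  w^4-4w^3+15w^2-44w-64 = (-(1/3)w-4/3)(-3w^3+24w^2-57w+36) + (28w^2-108w-16)
  -3w^3+24w^2-57w+36 = (-(3/28)w+87/196)(28w^2-108w-16) + (-(528/49)w+2112/49)
  28w^2-108w-16 = (-(343/132)w-49/132)(-(528/49)w+2112/49) + (0)
Last nonzero remainder: -(528/49)w+2112/49. Dividing through by -528/49 gives the monic gcd w-4.
Cancel w-4 from numerator and denominator to get the reduced form.

(-w^3-15w-16)/(3w^2-12w+9)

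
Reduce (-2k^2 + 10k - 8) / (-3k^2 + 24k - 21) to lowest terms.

By polynomial division,
  -2k^2 + 10k - 8 = (2/3)(-3k^2 + 24k - 21) + (-6k + 6)
  -3k^2 + 24k - 21 = ((1/2)k - 7/2)(-6k + 6) + (0)
Last nonzero remainder: -6k + 6. Dividing through by -6 gives the monic gcd k - 1.
Cancel k - 1 from numerator and denominator to get the reduced form.

(2k - 8)/(3k - 21)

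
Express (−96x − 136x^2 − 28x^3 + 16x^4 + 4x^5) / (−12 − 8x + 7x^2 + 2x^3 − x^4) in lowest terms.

Repeated division with remainder:
  4x^5 + 16x^4 − 28x^3 − 136x^2 − 96x = (−4x − 24)(−x^4 + 2x^3 + 7x^2 − 8x − 12) + (48x^3 − 336x − 288)
  −x^4 + 2x^3 + 7x^2 − 8x − 12 = (−(1/48)x + 1/24)(48x^3 − 336x − 288) + (0)
Last nonzero remainder: 48x^3 − 336x − 288. Dividing through by 48 gives the monic gcd x^3 − 7x − 6.
Cancel x^3 − 7x − 6 from numerator and denominator to get the reduced form.

(−16x − 4x^2)/(−2 + x)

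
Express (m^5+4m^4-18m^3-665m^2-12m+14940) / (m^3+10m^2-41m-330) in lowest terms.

Euclidean algorithm in ℚ[m]:
  m^5+4m^4-18m^3-665m^2-12m+14940 = (m^2-6m+83)(m^3+10m^2-41m-330) + (-1411m^2+1411m+42330)
  m^3+10m^2-41m-330 = (-(1/1411)m-11/1411)(-1411m^2+1411m+42330) + (0)
Last nonzero remainder: -1411m^2+1411m+42330. Dividing through by -1411 gives the monic gcd m^2-m-30.
Cancel m^2-m-30 from numerator and denominator to get the reduced form.

(m^3+5m^2+17m-498)/(m+11)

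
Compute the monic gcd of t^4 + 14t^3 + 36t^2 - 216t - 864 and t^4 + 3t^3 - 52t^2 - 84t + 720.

Euclidean algorithm in ℚ[t]:
  t^4 + 14t^3 + 36t^2 - 216t - 864 = (t^4 + 3t^3 - 52t^2 - 84t + 720) + (11t^3 + 88t^2 - 132t - 1584)
  t^4 + 3t^3 - 52t^2 - 84t + 720 = ((1/11)t - 5/11)(11t^3 + 88t^2 - 132t - 1584) + (0)
Last nonzero remainder: 11t^3 + 88t^2 - 132t - 1584. Dividing through by 11 gives the monic gcd t^3 + 8t^2 - 12t - 144.

t^3 + 8t^2 - 12t - 144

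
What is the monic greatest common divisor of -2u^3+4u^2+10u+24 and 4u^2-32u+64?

u-4

Euclidean algorithm in ℚ[u]:
  -2u^3+4u^2+10u+24 = (-(1/2)u-3)(4u^2-32u+64) + (-54u+216)
  4u^2-32u+64 = (-(2/27)u+8/27)(-54u+216) + (0)
Last nonzero remainder: -54u+216. Dividing through by -54 gives the monic gcd u-4.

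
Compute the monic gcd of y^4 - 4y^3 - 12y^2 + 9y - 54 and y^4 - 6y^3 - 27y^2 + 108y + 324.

y^2 - 3y - 18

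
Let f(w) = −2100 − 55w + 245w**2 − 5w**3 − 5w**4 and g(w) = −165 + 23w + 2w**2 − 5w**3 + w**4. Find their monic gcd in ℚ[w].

−15 − 2w + w**2

Euclidean algorithm in ℚ[w]:
  −5w**4 − 5w**3 + 245w**2 − 55w − 2100 = (−5)(w**4 − 5w**3 + 2w**2 + 23w − 165) + (−30w**3 + 255w**2 + 60w − 2925)
  w**4 − 5w**3 + 2w**2 + 23w − 165 = (−(1/30)w − 7/60)(−30w**3 + 255w**2 + 60w − 2925) + ((135/4)w**2 − (135/2)w − 2025/4)
  −30w**3 + 255w**2 + 60w − 2925 = (−(8/9)w + 52/9)((135/4)w**2 − (135/2)w − 2025/4) + (0)
Last nonzero remainder: (135/4)w**2 − (135/2)w − 2025/4. Dividing through by 135/4 gives the monic gcd w**2 − 2w − 15.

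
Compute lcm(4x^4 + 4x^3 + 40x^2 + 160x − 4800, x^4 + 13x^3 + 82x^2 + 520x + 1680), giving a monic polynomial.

x^5 + 8x^4 + 17x^3 + 110x^2 − 920x − 8400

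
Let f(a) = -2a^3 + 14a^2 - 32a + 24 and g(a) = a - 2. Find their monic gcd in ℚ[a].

Repeated division with remainder:
  -2a^3 + 14a^2 - 32a + 24 = (-2a^2 + 10a - 12)(a - 2) + (0)
The last nonzero remainder a - 2 is already monic.

a - 2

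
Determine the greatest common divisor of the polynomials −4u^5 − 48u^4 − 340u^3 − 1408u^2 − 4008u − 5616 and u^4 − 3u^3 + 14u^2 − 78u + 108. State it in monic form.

By polynomial division,
  −4u^5 − 48u^4 − 340u^3 − 1408u^2 − 4008u − 5616 = (−4u − 60)(u^4 − 3u^3 + 14u^2 − 78u + 108) + (−464u^3 − 880u^2 − 8256u + 864)
  u^4 − 3u^3 + 14u^2 − 78u + 108 = (−(1/464)u + 71/6728)(−464u^3 − 880u^2 − 8256u + 864) + ((4620/841)u^2 + (9240/841)u + 83160/841)
  −464u^3 − 880u^2 − 8256u + 864 = (−(97556/1155)u + 3364/385)((4620/841)u^2 + (9240/841)u + 83160/841) + (0)
Last nonzero remainder: (4620/841)u^2 + (9240/841)u + 83160/841. Dividing through by 4620/841 gives the monic gcd u^2 + 2u + 18.

u^2 + 2u + 18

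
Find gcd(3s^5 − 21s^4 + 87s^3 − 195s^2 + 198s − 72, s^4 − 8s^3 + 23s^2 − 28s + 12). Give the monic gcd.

s^2 − 3s + 2

Euclidean algorithm in ℚ[s]:
  3s^5 − 21s^4 + 87s^3 − 195s^2 + 198s − 72 = (3s + 3)(s^4 − 8s^3 + 23s^2 − 28s + 12) + (42s^3 − 180s^2 + 246s − 108)
  s^4 − 8s^3 + 23s^2 − 28s + 12 = ((1/42)s − 13/147)(42s^3 − 180s^2 + 246s − 108) + ((60/49)s^2 − (180/49)s + 120/49)
  42s^3 − 180s^2 + 246s − 108 = ((343/10)s − 441/10)((60/49)s^2 − (180/49)s + 120/49) + (0)
Last nonzero remainder: (60/49)s^2 − (180/49)s + 120/49. Dividing through by 60/49 gives the monic gcd s^2 − 3s + 2.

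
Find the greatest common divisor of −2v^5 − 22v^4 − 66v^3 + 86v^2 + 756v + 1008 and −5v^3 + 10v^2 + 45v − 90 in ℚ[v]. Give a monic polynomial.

v^2 − 9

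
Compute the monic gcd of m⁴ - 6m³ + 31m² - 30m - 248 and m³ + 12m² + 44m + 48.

m + 2

Apply the Euclidean algorithm:
  m⁴ - 6m³ + 31m² - 30m - 248 = (m - 18)(m³ + 12m² + 44m + 48) + (203m² + 714m + 616)
  m³ + 12m² + 44m + 48 = ((1/203)m + 246/5887)(203m² + 714m + 616) + ((9360/841)m + 18720/841)
  203m² + 714m + 616 = ((170723/9360)m + 64757/2340)((9360/841)m + 18720/841) + (0)
Last nonzero remainder: (9360/841)m + 18720/841. Dividing through by 9360/841 gives the monic gcd m + 2.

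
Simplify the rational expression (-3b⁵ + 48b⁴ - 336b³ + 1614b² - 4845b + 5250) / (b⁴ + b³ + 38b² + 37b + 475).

(-3b³ + 42b² - 177b + 210)/(b² + 3b + 19)

Repeated division with remainder:
  -3b⁵ + 48b⁴ - 336b³ + 1614b² - 4845b + 5250 = (-3b + 51)(b⁴ + b³ + 38b² + 37b + 475) + (-273b³ - 213b² - 5307b - 18975)
  b⁴ + b³ + 38b² + 37b + 475 = (-(1/273)b - 20/24843)(-273b³ - 213b² - 5307b - 18975) + ((152279/8281)b² - (304558/8281)b + 3806975/8281)
  -273b³ - 213b² - 5307b - 18975 = (-(2260713/152279)b - 6285279/152279)((152279/8281)b² - (304558/8281)b + 3806975/8281) + (0)
Last nonzero remainder: (152279/8281)b² - (304558/8281)b + 3806975/8281. Dividing through by 152279/8281 gives the monic gcd b² - 2b + 25.
Cancel b² - 2b + 25 from numerator and denominator to get the reduced form.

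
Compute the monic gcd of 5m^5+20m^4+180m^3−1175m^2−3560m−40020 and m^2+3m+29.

m^2+3m+29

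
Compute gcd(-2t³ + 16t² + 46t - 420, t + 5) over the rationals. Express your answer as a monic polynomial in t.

Euclidean algorithm in ℚ[t]:
  -2t³ + 16t² + 46t - 420 = (-2t² + 26t - 84)(t + 5) + (0)
The last nonzero remainder t + 5 is already monic.

t + 5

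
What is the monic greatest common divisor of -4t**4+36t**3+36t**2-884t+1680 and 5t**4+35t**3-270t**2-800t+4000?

t**2+t-20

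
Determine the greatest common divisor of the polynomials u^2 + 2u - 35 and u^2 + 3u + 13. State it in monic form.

1

Apply the Euclidean algorithm:
  u^2 + 2u - 35 = (u^2 + 3u + 13) + (-u - 48)
  u^2 + 3u + 13 = (-u + 45)(-u - 48) + (2173)
  -u - 48 = (-(1/2173)u - 48/2173)(2173) + (0)
The last nonzero remainder is the constant 2173, so the polynomials are coprime and gcd = 1.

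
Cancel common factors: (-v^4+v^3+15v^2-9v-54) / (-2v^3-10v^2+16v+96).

(v^3+2v^2-9v-18)/(2v^2+16v+32)

Repeated division with remainder:
  -v^4+v^3+15v^2-9v-54 = ((1/2)v-3)(-2v^3-10v^2+16v+96) + (-23v^2-9v+234)
  -2v^3-10v^2+16v+96 = ((2/23)v+212/529)(-23v^2-9v+234) + (-(392/529)v+1176/529)
  -23v^2-9v+234 = ((12167/392)v+20631/196)(-(392/529)v+1176/529) + (0)
Last nonzero remainder: -(392/529)v+1176/529. Dividing through by -392/529 gives the monic gcd v-3.
Cancel v-3 from numerator and denominator to get the reduced form.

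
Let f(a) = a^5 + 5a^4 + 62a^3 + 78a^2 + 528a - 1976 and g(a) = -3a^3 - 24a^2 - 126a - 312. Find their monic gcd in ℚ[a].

a^2 + 4a + 26

Apply the Euclidean algorithm:
  a^5 + 5a^4 + 62a^3 + 78a^2 + 528a - 1976 = (-(1/3)a^2 + a - 44/3)(-3a^3 - 24a^2 - 126a - 312) + (-252a^2 - 1008a - 6552)
  -3a^3 - 24a^2 - 126a - 312 = ((1/84)a + 1/21)(-252a^2 - 1008a - 6552) + (0)
Last nonzero remainder: -252a^2 - 1008a - 6552. Dividing through by -252 gives the monic gcd a^2 + 4a + 26.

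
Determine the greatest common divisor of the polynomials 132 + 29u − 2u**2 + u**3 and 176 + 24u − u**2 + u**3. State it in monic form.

Apply the Euclidean algorithm:
  u**3 − 2u**2 + 29u + 132 = (u**3 − u**2 + 24u + 176) + (−u**2 + 5u − 44)
  u**3 − u**2 + 24u + 176 = (−u − 4)(−u**2 + 5u − 44) + (0)
Last nonzero remainder: −u**2 + 5u − 44. Dividing through by −1 gives the monic gcd u**2 − 5u + 44.

44 − 5u + u**2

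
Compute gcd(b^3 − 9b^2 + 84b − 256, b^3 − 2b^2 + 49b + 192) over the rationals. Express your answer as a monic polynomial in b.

b^2 − 5b + 64

Apply the Euclidean algorithm:
  b^3 − 9b^2 + 84b − 256 = (b^3 − 2b^2 + 49b + 192) + (−7b^2 + 35b − 448)
  b^3 − 2b^2 + 49b + 192 = (−(1/7)b − 3/7)(−7b^2 + 35b − 448) + (0)
Last nonzero remainder: −7b^2 + 35b − 448. Dividing through by −7 gives the monic gcd b^2 − 5b + 64.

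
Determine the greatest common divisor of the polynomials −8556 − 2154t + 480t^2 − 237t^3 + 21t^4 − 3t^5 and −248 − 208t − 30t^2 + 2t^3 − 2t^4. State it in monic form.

Euclidean algorithm in ℚ[t]:
  −3t^5 + 21t^4 − 237t^3 + 480t^2 − 2154t − 8556 = ((3/2)t − 9)(−2t^4 + 2t^3 − 30t^2 − 208t − 248) + (−174t^3 + 522t^2 − 3654t − 10788)
  −2t^4 + 2t^3 − 30t^2 − 208t − 248 = ((1/87)t + 2/87)(−174t^3 + 522t^2 − 3654t − 10788) + (0)
Last nonzero remainder: −174t^3 + 522t^2 − 3654t − 10788. Dividing through by −174 gives the monic gcd t^3 − 3t^2 + 21t + 62.

62 + 21t − 3t^2 + t^3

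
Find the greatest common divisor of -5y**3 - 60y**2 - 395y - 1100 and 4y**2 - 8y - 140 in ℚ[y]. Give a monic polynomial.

Apply the Euclidean algorithm:
  -5y**3 - 60y**2 - 395y - 1100 = (-(5/4)y - 35/2)(4y**2 - 8y - 140) + (-710y - 3550)
  4y**2 - 8y - 140 = (-(2/355)y + 14/355)(-710y - 3550) + (0)
Last nonzero remainder: -710y - 3550. Dividing through by -710 gives the monic gcd y + 5.

y + 5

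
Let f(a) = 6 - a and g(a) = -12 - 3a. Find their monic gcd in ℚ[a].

Repeated division with remainder:
  -a + 6 = (1/3)(-3a - 12) + (10)
  -3a - 12 = (-(3/10)a - 6/5)(10) + (0)
The last nonzero remainder is the constant 10, so the polynomials are coprime and gcd = 1.

1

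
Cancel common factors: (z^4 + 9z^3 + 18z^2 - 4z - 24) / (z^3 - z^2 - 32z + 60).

(z^3 + 3z^2 - 4)/(z^2 - 7z + 10)

Apply the Euclidean algorithm:
  z^4 + 9z^3 + 18z^2 - 4z - 24 = (z + 10)(z^3 - z^2 - 32z + 60) + (60z^2 + 256z - 624)
  z^3 - z^2 - 32z + 60 = ((1/60)z - 79/900)(60z^2 + 256z - 624) + ((196/225)z + 392/75)
  60z^2 + 256z - 624 = ((3375/49)z - 5850/49)((196/225)z + 392/75) + (0)
Last nonzero remainder: (196/225)z + 392/75. Dividing through by 196/225 gives the monic gcd z + 6.
Cancel z + 6 from numerator and denominator to get the reduced form.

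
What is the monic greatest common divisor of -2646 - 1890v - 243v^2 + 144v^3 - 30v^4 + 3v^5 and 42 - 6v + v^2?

42 - 6v + v^2

By polynomial division,
  3v^5 - 30v^4 + 144v^3 - 243v^2 - 1890v - 2646 = (3v^3 - 12v^2 - 54v - 63)(v^2 - 6v + 42) + (0)
The last nonzero remainder v^2 - 6v + 42 is already monic.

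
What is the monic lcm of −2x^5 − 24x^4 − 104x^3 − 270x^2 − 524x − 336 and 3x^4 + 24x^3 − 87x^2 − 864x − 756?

Apply the Euclidean algorithm:
  −2x^5 − 24x^4 − 104x^3 − 270x^2 − 524x − 336 = (−(2/3)x − 8/3)(3x^4 + 24x^3 − 87x^2 − 864x − 756) + (−98x^3 − 1078x^2 − 3332x − 2352)
  3x^4 + 24x^3 − 87x^2 − 864x − 756 = (−(3/98)x + 9/98)(−98x^3 − 1078x^2 − 3332x − 2352) + (−90x^2 − 630x − 540)
  −98x^3 − 1078x^2 − 3332x − 2352 = ((49/45)x + 196/45)(−90x^2 − 630x − 540) + (0)
Last nonzero remainder: −90x^2 − 630x − 540. Dividing through by −90 gives the monic gcd x^2 + 7x + 6.
Then lcm(f, g) = f·g / gcd(f, g); expanding and making the result monic gives the answer.

x^7 + 13x^6 + 22x^5 − 317x^4 − 1787x^3 − 5240x^2 − 10836x − 7056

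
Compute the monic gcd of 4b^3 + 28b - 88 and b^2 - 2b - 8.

1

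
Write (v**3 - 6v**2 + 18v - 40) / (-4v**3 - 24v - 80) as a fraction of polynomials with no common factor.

(-v + 4)/(4v + 8)

By polynomial division,
  v**3 - 6v**2 + 18v - 40 = (-1/4)(-4v**3 - 24v - 80) + (-6v**2 + 12v - 60)
  -4v**3 - 24v - 80 = ((2/3)v + 4/3)(-6v**2 + 12v - 60) + (0)
Last nonzero remainder: -6v**2 + 12v - 60. Dividing through by -6 gives the monic gcd v**2 - 2v + 10.
Cancel v**2 - 2v + 10 from numerator and denominator to get the reduced form.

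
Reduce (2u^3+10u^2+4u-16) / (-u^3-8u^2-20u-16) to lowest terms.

(-2u+2)/(u+2)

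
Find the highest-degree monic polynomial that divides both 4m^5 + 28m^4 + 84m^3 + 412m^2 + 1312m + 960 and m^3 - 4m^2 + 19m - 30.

Repeated division with remainder:
  4m^5 + 28m^4 + 84m^3 + 412m^2 + 1312m + 960 = (4m^2 + 44m + 184)(m^3 - 4m^2 + 19m - 30) + (432m^2 - 864m + 6480)
  m^3 - 4m^2 + 19m - 30 = ((1/432)m - 1/216)(432m^2 - 864m + 6480) + (0)
Last nonzero remainder: 432m^2 - 864m + 6480. Dividing through by 432 gives the monic gcd m^2 - 2m + 15.

m^2 - 2m + 15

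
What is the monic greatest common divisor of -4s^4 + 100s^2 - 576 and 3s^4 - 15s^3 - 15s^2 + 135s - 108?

s^3 - 4s^2 - 9s + 36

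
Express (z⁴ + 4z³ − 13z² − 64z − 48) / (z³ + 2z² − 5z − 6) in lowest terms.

(z² − 16)/(z − 2)

Apply the Euclidean algorithm:
  z⁴ + 4z³ − 13z² − 64z − 48 = (z + 2)(z³ + 2z² − 5z − 6) + (−12z² − 48z − 36)
  z³ + 2z² − 5z − 6 = (−(1/12)z + 1/6)(−12z² − 48z − 36) + (0)
Last nonzero remainder: −12z² − 48z − 36. Dividing through by −12 gives the monic gcd z² + 4z + 3.
Cancel z² + 4z + 3 from numerator and denominator to get the reduced form.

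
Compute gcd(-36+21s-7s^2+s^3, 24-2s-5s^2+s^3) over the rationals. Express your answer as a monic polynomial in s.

Repeated division with remainder:
  s^3-7s^2+21s-36 = (s^3-5s^2-2s+24) + (-2s^2+23s-60)
  s^3-5s^2-2s+24 = (-(1/2)s-13/4)(-2s^2+23s-60) + ((171/4)s-171)
  -2s^2+23s-60 = (-(8/171)s+20/57)((171/4)s-171) + (0)
Last nonzero remainder: (171/4)s-171. Dividing through by 171/4 gives the monic gcd s-4.

-4+s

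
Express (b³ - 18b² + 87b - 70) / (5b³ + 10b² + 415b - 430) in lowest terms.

Apply the Euclidean algorithm:
  b³ - 18b² + 87b - 70 = (1/5)(5b³ + 10b² + 415b - 430) + (-20b² + 4b + 16)
  5b³ + 10b² + 415b - 430 = (-(1/4)b - 11/20)(-20b² + 4b + 16) + ((2106/5)b - 2106/5)
  -20b² + 4b + 16 = (-(50/1053)b - 40/1053)((2106/5)b - 2106/5) + (0)
Last nonzero remainder: (2106/5)b - 2106/5. Dividing through by 2106/5 gives the monic gcd b - 1.
Cancel b - 1 from numerator and denominator to get the reduced form.

(b² - 17b + 70)/(5b² + 15b + 430)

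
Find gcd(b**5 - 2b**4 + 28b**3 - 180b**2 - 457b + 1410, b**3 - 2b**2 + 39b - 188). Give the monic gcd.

b**2 + 2b + 47

By polynomial division,
  b**5 - 2b**4 + 28b**3 - 180b**2 - 457b + 1410 = (b**2 - 11)(b**3 - 2b**2 + 39b - 188) + (-14b**2 - 28b - 658)
  b**3 - 2b**2 + 39b - 188 = (-(1/14)b + 2/7)(-14b**2 - 28b - 658) + (0)
Last nonzero remainder: -14b**2 - 28b - 658. Dividing through by -14 gives the monic gcd b**2 + 2b + 47.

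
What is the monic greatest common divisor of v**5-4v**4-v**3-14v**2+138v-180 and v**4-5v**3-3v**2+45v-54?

v**3-8v**2+21v-18

Repeated division with remainder:
  v**5-4v**4-v**3-14v**2+138v-180 = (v+1)(v**4-5v**3-3v**2+45v-54) + (7v**3-56v**2+147v-126)
  v**4-5v**3-3v**2+45v-54 = ((1/7)v+3/7)(7v**3-56v**2+147v-126) + (0)
Last nonzero remainder: 7v**3-56v**2+147v-126. Dividing through by 7 gives the monic gcd v**3-8v**2+21v-18.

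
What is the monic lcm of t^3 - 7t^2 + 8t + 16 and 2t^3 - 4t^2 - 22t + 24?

t^5 - 5t^4 - 9t^3 + 53t^2 + 8t - 48

Apply the Euclidean algorithm:
  t^3 - 7t^2 + 8t + 16 = (1/2)(2t^3 - 4t^2 - 22t + 24) + (-5t^2 + 19t + 4)
  2t^3 - 4t^2 - 22t + 24 = (-(2/5)t - 18/25)(-5t^2 + 19t + 4) + (-(168/25)t + 672/25)
  -5t^2 + 19t + 4 = ((125/168)t + 25/168)(-(168/25)t + 672/25) + (0)
Last nonzero remainder: -(168/25)t + 672/25. Dividing through by -168/25 gives the monic gcd t - 4.
Then lcm(f, g) = f·g / gcd(f, g); expanding and making the result monic gives the answer.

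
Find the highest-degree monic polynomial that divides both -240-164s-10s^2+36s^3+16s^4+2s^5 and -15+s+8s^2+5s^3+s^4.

15+14s+6s^2+s^3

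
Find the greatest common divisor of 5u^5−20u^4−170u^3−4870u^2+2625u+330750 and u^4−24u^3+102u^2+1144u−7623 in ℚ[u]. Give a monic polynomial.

u^2−2u−63

Apply the Euclidean algorithm:
  5u^5−20u^4−170u^3−4870u^2+2625u+330750 = (5u+100)(u^4−24u^3+102u^2+1144u−7623) + (1720u^3−20790u^2−73660u+1093050)
  u^4−24u^3+102u^2+1144u−7623 = ((1/1720)u−2049/295840)(1720u^3−20790u^2−73660u+1093050) + ((24649/29584)u^2−(24649/14792)u−1552887/29584)
  1720u^3−20790u^2−73660u+1093050 = ((50884480/24649)u−513282400/24649)((24649/29584)u^2−(24649/14792)u−1552887/29584) + (0)
Last nonzero remainder: (24649/29584)u^2−(24649/14792)u−1552887/29584. Dividing through by 24649/29584 gives the monic gcd u^2−2u−63.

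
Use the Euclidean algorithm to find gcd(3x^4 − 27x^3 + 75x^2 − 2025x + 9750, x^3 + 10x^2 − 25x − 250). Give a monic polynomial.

x − 5

Repeated division with remainder:
  3x^4 − 27x^3 + 75x^2 − 2025x + 9750 = (3x − 57)(x^3 + 10x^2 − 25x − 250) + (720x^2 − 2700x − 4500)
  x^3 + 10x^2 − 25x − 250 = ((1/720)x + 11/576)(720x^2 − 2700x − 4500) + ((525/16)x − 2625/16)
  720x^2 − 2700x − 4500 = ((768/35)x + 192/7)((525/16)x − 2625/16) + (0)
Last nonzero remainder: (525/16)x − 2625/16. Dividing through by 525/16 gives the monic gcd x − 5.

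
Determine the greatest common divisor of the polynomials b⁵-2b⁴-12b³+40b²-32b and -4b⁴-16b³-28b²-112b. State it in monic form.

Repeated division with remainder:
  b⁵-2b⁴-12b³+40b²-32b = (-(1/4)b+3/2)(-4b⁴-16b³-28b²-112b) + (5b³+54b²+136b)
  -4b⁴-16b³-28b²-112b = (-(4/5)b+136/25)(5b³+54b²+136b) + (-(5324/25)b²-(21296/25)b)
  5b³+54b²+136b = (-(125/5324)b-425/2662)(-(5324/25)b²-(21296/25)b) + (0)
Last nonzero remainder: -(5324/25)b²-(21296/25)b. Dividing through by -5324/25 gives the monic gcd b²+4b.

b²+4b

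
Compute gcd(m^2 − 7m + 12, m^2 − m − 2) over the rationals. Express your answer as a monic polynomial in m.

1

Apply the Euclidean algorithm:
  m^2 − 7m + 12 = (m^2 − m − 2) + (−6m + 14)
  m^2 − m − 2 = (−(1/6)m − 2/9)(−6m + 14) + (10/9)
  −6m + 14 = (−(27/5)m + 63/5)(10/9) + (0)
The last nonzero remainder is the constant 10/9, so the polynomials are coprime and gcd = 1.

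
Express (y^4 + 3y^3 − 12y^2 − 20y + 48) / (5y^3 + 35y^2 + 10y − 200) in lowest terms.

Euclidean algorithm in ℚ[y]:
  y^4 + 3y^3 − 12y^2 − 20y + 48 = ((1/5)y − 4/5)(5y^3 + 35y^2 + 10y − 200) + (14y^2 + 28y − 112)
  5y^3 + 35y^2 + 10y − 200 = ((5/14)y + 25/14)(14y^2 + 28y − 112) + (0)
Last nonzero remainder: 14y^2 + 28y − 112. Dividing through by 14 gives the monic gcd y^2 + 2y − 8.
Cancel y^2 + 2y − 8 from numerator and denominator to get the reduced form.

(y^2 + y − 6)/(5y + 25)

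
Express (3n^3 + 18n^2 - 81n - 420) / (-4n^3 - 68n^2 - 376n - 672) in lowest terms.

Repeated division with remainder:
  3n^3 + 18n^2 - 81n - 420 = (-3/4)(-4n^3 - 68n^2 - 376n - 672) + (-33n^2 - 363n - 924)
  -4n^3 - 68n^2 - 376n - 672 = ((4/33)n + 8/11)(-33n^2 - 363n - 924) + (0)
Last nonzero remainder: -33n^2 - 363n - 924. Dividing through by -33 gives the monic gcd n^2 + 11n + 28.
Cancel n^2 + 11n + 28 from numerator and denominator to get the reduced form.

(-3n + 15)/(4n + 24)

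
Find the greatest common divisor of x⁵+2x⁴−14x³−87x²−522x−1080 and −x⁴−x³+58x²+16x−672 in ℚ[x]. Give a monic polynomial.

Apply the Euclidean algorithm:
  x⁵+2x⁴−14x³−87x²−522x−1080 = (−x−1)(−x⁴−x³+58x²+16x−672) + (43x³−13x²−1178x−1752)
  −x⁴−x³+58x²+16x−672 = (−(1/43)x−56/1849)(43x³−13x²−1178x−1752) + ((55860/1849)x²−(111720/1849)x−1340640/1849)
  43x³−13x²−1178x−1752 = ((79507/55860)x+134977/55860)((55860/1849)x²−(111720/1849)x−1340640/1849) + (0)
Last nonzero remainder: (55860/1849)x²−(111720/1849)x−1340640/1849. Dividing through by 55860/1849 gives the monic gcd x²−2x−24.

x²−2x−24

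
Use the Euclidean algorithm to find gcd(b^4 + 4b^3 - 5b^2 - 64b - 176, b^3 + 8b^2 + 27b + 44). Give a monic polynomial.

b^3 + 8b^2 + 27b + 44

Euclidean algorithm in ℚ[b]:
  b^4 + 4b^3 - 5b^2 - 64b - 176 = (b - 4)(b^3 + 8b^2 + 27b + 44) + (0)
The last nonzero remainder b^3 + 8b^2 + 27b + 44 is already monic.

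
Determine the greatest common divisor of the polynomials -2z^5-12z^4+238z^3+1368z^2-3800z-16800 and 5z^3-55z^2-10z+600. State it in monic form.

Euclidean algorithm in ℚ[z]:
  -2z^5-12z^4+238z^3+1368z^2-3800z-16800 = (-(2/5)z^2-(34/5)z-28)(5z^3-55z^2-10z+600) + (0)
Last nonzero remainder: 5z^3-55z^2-10z+600. Dividing through by 5 gives the monic gcd z^3-11z^2-2z+120.

z^3-11z^2-2z+120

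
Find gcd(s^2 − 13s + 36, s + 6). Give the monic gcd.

Repeated division with remainder:
  s^2 − 13s + 36 = (s − 19)(s + 6) + (150)
  s + 6 = ((1/150)s + 1/25)(150) + (0)
The last nonzero remainder is the constant 150, so the polynomials are coprime and gcd = 1.

1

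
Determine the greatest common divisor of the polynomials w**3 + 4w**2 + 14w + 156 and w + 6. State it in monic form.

Euclidean algorithm in ℚ[w]:
  w**3 + 4w**2 + 14w + 156 = (w**2 - 2w + 26)(w + 6) + (0)
The last nonzero remainder w + 6 is already monic.

w + 6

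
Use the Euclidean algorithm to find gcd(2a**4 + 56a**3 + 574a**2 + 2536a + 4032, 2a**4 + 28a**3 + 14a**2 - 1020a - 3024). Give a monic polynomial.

a**3 + 20a**2 + 127a + 252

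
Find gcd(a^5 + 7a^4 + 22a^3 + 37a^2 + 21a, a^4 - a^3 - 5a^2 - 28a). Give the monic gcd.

By polynomial division,
  a^5 + 7a^4 + 22a^3 + 37a^2 + 21a = (a + 8)(a^4 - a^3 - 5a^2 - 28a) + (35a^3 + 105a^2 + 245a)
  a^4 - a^3 - 5a^2 - 28a = ((1/35)a - 4/35)(35a^3 + 105a^2 + 245a) + (0)
Last nonzero remainder: 35a^3 + 105a^2 + 245a. Dividing through by 35 gives the monic gcd a^3 + 3a^2 + 7a.

a^3 + 3a^2 + 7a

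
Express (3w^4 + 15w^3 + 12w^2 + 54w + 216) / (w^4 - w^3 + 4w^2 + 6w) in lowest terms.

(3w^2 + 21w + 36)/(w^2 + w)

Apply the Euclidean algorithm:
  3w^4 + 15w^3 + 12w^2 + 54w + 216 = (3)(w^4 - w^3 + 4w^2 + 6w) + (18w^3 + 36w + 216)
  w^4 - w^3 + 4w^2 + 6w = ((1/18)w - 1/18)(18w^3 + 36w + 216) + (2w^2 - 4w + 12)
  18w^3 + 36w + 216 = (9w + 18)(2w^2 - 4w + 12) + (0)
Last nonzero remainder: 2w^2 - 4w + 12. Dividing through by 2 gives the monic gcd w^2 - 2w + 6.
Cancel w^2 - 2w + 6 from numerator and denominator to get the reduced form.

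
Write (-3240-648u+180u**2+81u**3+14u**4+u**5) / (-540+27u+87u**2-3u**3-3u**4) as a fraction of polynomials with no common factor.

Apply the Euclidean algorithm:
  u**5+14u**4+81u**3+180u**2-648u-3240 = (-(1/3)u-13/3)(-3u**4-3u**3+87u**2+27u-540) + (97u**3+566u**2-711u-5580)
  -3u**4-3u**3+87u**2+27u-540 = (-(3/97)u+1407/9409)(97u**3+566u**2-711u-5580) + (-(184680/9409)u**2-(369360/9409)u+2770200/9409)
  97u**3+566u**2-711u-5580 = (-(912673/184680)u-291679/15390)(-(184680/9409)u**2-(369360/9409)u+2770200/9409) + (0)
Last nonzero remainder: -(184680/9409)u**2-(369360/9409)u+2770200/9409. Dividing through by -184680/9409 gives the monic gcd u**2+2u-15.
Cancel u**2+2u-15 from numerator and denominator to get the reduced form.

(-216-72u-12u**2-u**3)/(-36-3u+3u**2)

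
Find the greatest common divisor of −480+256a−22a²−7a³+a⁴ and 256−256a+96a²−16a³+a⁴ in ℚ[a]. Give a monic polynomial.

16−8a+a²

By polynomial division,
  a⁴−7a³−22a²+256a−480 = (a⁴−16a³+96a²−256a+256) + (9a³−118a²+512a−736)
  a⁴−16a³+96a²−256a+256 = ((1/9)a−26/81)(9a³−118a²+512a−736) + ((100/81)a²−(800/81)a+1600/81)
  9a³−118a²+512a−736 = ((729/100)a−1863/50)((100/81)a²−(800/81)a+1600/81) + (0)
Last nonzero remainder: (100/81)a²−(800/81)a+1600/81. Dividing through by 100/81 gives the monic gcd a²−8a+16.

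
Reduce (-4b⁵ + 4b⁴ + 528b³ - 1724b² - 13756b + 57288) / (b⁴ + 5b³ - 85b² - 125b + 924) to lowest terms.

(-4b³ + 20b² + 140b - 744)/(b² + b - 12)

Euclidean algorithm in ℚ[b]:
  -4b⁵ + 4b⁴ + 528b³ - 1724b² - 13756b + 57288 = (-4b + 24)(b⁴ + 5b³ - 85b² - 125b + 924) + (68b³ - 184b² - 7060b + 35112)
  b⁴ + 5b³ - 85b² - 125b + 924 = ((1/68)b + 131/1156)(68b³ - 184b² - 7060b + 35112) + ((11466/289)b² + (45864/289)b - 882882/289)
  68b³ - 184b² - 7060b + 35112 = ((9826/5733)b - 21964/1911)((11466/289)b² + (45864/289)b - 882882/289) + (0)
Last nonzero remainder: (11466/289)b² + (45864/289)b - 882882/289. Dividing through by 11466/289 gives the monic gcd b² + 4b - 77.
Cancel b² + 4b - 77 from numerator and denominator to get the reduced form.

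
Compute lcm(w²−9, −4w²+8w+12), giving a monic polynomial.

Repeated division with remainder:
  w²−9 = (−1/4)(−4w²+8w+12) + (2w−6)
  −4w²+8w+12 = (−2w−2)(2w−6) + (0)
Last nonzero remainder: 2w−6. Dividing through by 2 gives the monic gcd w−3.
Then lcm(f, g) = f·g / gcd(f, g); expanding and making the result monic gives the answer.

w³+w²−9w−9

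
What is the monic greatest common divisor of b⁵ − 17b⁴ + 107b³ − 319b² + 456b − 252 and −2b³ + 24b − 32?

b² − 4b + 4

Repeated division with remainder:
  b⁵ − 17b⁴ + 107b³ − 319b² + 456b − 252 = (−(1/2)b² + (17/2)b − 119/2)(−2b³ + 24b − 32) + (−539b² + 2156b − 2156)
  −2b³ + 24b − 32 = ((2/539)b + 8/539)(−539b² + 2156b − 2156) + (0)
Last nonzero remainder: −539b² + 2156b − 2156. Dividing through by −539 gives the monic gcd b² − 4b + 4.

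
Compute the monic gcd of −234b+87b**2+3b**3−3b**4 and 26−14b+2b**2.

13−7b+b**2

Euclidean algorithm in ℚ[b]:
  −3b**4+3b**3+87b**2−234b = (−(3/2)b**2−9b)(2b**2−14b+26) + (0)
Last nonzero remainder: 2b**2−14b+26. Dividing through by 2 gives the monic gcd b**2−7b+13.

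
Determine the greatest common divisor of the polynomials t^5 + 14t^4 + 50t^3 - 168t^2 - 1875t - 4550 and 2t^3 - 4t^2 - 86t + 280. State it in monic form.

Apply the Euclidean algorithm:
  t^5 + 14t^4 + 50t^3 - 168t^2 - 1875t - 4550 = ((1/2)t^2 + 8t + 125/2)(2t^3 - 4t^2 - 86t + 280) + (630t^2 + 1260t - 22050)
  2t^3 - 4t^2 - 86t + 280 = ((1/315)t - 4/315)(630t^2 + 1260t - 22050) + (0)
Last nonzero remainder: 630t^2 + 1260t - 22050. Dividing through by 630 gives the monic gcd t^2 + 2t - 35.

t^2 + 2t - 35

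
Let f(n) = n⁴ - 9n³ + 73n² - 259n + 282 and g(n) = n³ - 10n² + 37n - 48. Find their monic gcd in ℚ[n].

Apply the Euclidean algorithm:
  n⁴ - 9n³ + 73n² - 259n + 282 = (n + 1)(n³ - 10n² + 37n - 48) + (46n² - 248n + 330)
  n³ - 10n² + 37n - 48 = ((1/46)n - 53/529)(46n² - 248n + 330) + ((2634/529)n - 7902/529)
  46n² - 248n + 330 = ((12167/1317)n - 29095/1317)((2634/529)n - 7902/529) + (0)
Last nonzero remainder: (2634/529)n - 7902/529. Dividing through by 2634/529 gives the monic gcd n - 3.

n - 3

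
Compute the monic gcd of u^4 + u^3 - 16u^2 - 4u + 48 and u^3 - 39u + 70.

By polynomial division,
  u^4 + u^3 - 16u^2 - 4u + 48 = (u + 1)(u^3 - 39u + 70) + (23u^2 - 35u - 22)
  u^3 - 39u + 70 = ((1/23)u + 35/529)(23u^2 - 35u - 22) + (-(18900/529)u + 37800/529)
  23u^2 - 35u - 22 = (-(12167/18900)u - 5819/18900)(-(18900/529)u + 37800/529) + (0)
Last nonzero remainder: -(18900/529)u + 37800/529. Dividing through by -18900/529 gives the monic gcd u - 2.

u - 2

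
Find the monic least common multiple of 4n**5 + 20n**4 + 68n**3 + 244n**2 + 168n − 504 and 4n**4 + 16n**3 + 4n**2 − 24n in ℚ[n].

Euclidean algorithm in ℚ[n]:
  4n**5 + 20n**4 + 68n**3 + 244n**2 + 168n − 504 = (n + 1)(4n**4 + 16n**3 + 4n**2 − 24n) + (48n**3 + 264n**2 + 192n − 504)
  4n**4 + 16n**3 + 4n**2 − 24n = ((1/12)n − 1/8)(48n**3 + 264n**2 + 192n − 504) + (21n**2 + 42n − 63)
  48n**3 + 264n**2 + 192n − 504 = ((16/7)n + 8)(21n**2 + 42n − 63) + (0)
Last nonzero remainder: 21n**2 + 42n − 63. Dividing through by 21 gives the monic gcd n**2 + 2n − 3.
Then lcm(f, g) = f·g / gcd(f, g); expanding and making the result monic gives the answer.

n**7 + 7n**6 + 27n**5 + 95n**4 + 164n**3 − 42n**2 − 252n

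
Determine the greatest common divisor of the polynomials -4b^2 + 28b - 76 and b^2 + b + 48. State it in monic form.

1

Repeated division with remainder:
  -4b^2 + 28b - 76 = (-4)(b^2 + b + 48) + (32b + 116)
  b^2 + b + 48 = ((1/32)b - 21/256)(32b + 116) + (3681/64)
  32b + 116 = ((2048/3681)b + 7424/3681)(3681/64) + (0)
The last nonzero remainder is the constant 3681/64, so the polynomials are coprime and gcd = 1.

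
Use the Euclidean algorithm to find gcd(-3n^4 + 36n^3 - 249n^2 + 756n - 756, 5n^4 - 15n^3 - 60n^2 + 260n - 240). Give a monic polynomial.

n^2 - 5n + 6

Apply the Euclidean algorithm:
  -3n^4 + 36n^3 - 249n^2 + 756n - 756 = (-3/5)(5n^4 - 15n^3 - 60n^2 + 260n - 240) + (27n^3 - 285n^2 + 912n - 900)
  5n^4 - 15n^3 - 60n^2 + 260n - 240 = ((5/27)n + 340/243)(27n^3 - 285n^2 + 912n - 900) + ((13760/81)n^2 - (68800/81)n + 27520/27)
  27n^3 - 285n^2 + 912n - 900 = ((2187/13760)n - 1215/1376)((13760/81)n^2 - (68800/81)n + 27520/27) + (0)
Last nonzero remainder: (13760/81)n^2 - (68800/81)n + 27520/27. Dividing through by 13760/81 gives the monic gcd n^2 - 5n + 6.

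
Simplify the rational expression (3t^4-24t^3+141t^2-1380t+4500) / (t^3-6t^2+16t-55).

(3t^3-9t^2+96t-900)/(t^2-t+11)

Repeated division with remainder:
  3t^4-24t^3+141t^2-1380t+4500 = (3t-6)(t^3-6t^2+16t-55) + (57t^2-1119t+4170)
  t^3-6t^2+16t-55 = ((1/57)t+259/1083)(57t^2-1119t+4170) + ((75973/361)t-379865/361)
  57t^2-1119t+4170 = ((20577/75973)t-301074/75973)((75973/361)t-379865/361) + (0)
Last nonzero remainder: (75973/361)t-379865/361. Dividing through by 75973/361 gives the monic gcd t-5.
Cancel t-5 from numerator and denominator to get the reduced form.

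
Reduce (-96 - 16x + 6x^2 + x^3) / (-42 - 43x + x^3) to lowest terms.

Apply the Euclidean algorithm:
  x^3 + 6x^2 - 16x - 96 = (x^3 - 43x - 42) + (6x^2 + 27x - 54)
  x^3 - 43x - 42 = ((1/6)x - 3/4)(6x^2 + 27x - 54) + (-(55/4)x - 165/2)
  6x^2 + 27x - 54 = (-(24/55)x + 36/55)(-(55/4)x - 165/2) + (0)
Last nonzero remainder: -(55/4)x - 165/2. Dividing through by -55/4 gives the monic gcd x + 6.
Cancel x + 6 from numerator and denominator to get the reduced form.

(-16 + x^2)/(-7 - 6x + x^2)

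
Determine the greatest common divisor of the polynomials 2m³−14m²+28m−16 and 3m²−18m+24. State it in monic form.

m²−6m+8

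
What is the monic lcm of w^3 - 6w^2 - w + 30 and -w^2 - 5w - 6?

Euclidean algorithm in ℚ[w]:
  w^3 - 6w^2 - w + 30 = (-w + 11)(-w^2 - 5w - 6) + (48w + 96)
  -w^2 - 5w - 6 = (-(1/48)w - 1/16)(48w + 96) + (0)
Last nonzero remainder: 48w + 96. Dividing through by 48 gives the monic gcd w + 2.
Then lcm(f, g) = f·g / gcd(f, g); expanding and making the result monic gives the answer.

w^4 - 3w^3 - 19w^2 + 27w + 90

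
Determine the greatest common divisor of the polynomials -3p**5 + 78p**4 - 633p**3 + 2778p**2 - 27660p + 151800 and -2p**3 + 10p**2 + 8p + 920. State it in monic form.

Apply the Euclidean algorithm:
  -3p**5 + 78p**4 - 633p**3 + 2778p**2 - 27660p + 151800 = ((3/2)p**2 - (63/2)p + 165)(-2p**3 + 10p**2 + 8p + 920) + (0)
Last nonzero remainder: -2p**3 + 10p**2 + 8p + 920. Dividing through by -2 gives the monic gcd p**3 - 5p**2 - 4p - 460.

p**3 - 5p**2 - 4p - 460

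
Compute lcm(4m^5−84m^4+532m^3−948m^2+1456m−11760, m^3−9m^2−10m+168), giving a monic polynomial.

m^6−17m^5+49m^4+295m^3−584m^2−1484m−11760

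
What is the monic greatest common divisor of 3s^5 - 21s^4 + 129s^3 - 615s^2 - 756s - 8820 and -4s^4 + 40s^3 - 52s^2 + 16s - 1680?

s^3 - 4s^2 - 11s - 70

By polynomial division,
  3s^5 - 21s^4 + 129s^3 - 615s^2 - 756s - 8820 = (-(3/4)s - 9/4)(-4s^4 + 40s^3 - 52s^2 + 16s - 1680) + (180s^3 - 720s^2 - 1980s - 12600)
  -4s^4 + 40s^3 - 52s^2 + 16s - 1680 = (-(1/45)s + 2/15)(180s^3 - 720s^2 - 1980s - 12600) + (0)
Last nonzero remainder: 180s^3 - 720s^2 - 1980s - 12600. Dividing through by 180 gives the monic gcd s^3 - 4s^2 - 11s - 70.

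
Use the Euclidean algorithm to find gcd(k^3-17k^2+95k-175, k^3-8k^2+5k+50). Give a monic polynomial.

By polynomial division,
  k^3-17k^2+95k-175 = (k^3-8k^2+5k+50) + (-9k^2+90k-225)
  k^3-8k^2+5k+50 = (-(1/9)k-2/9)(-9k^2+90k-225) + (0)
Last nonzero remainder: -9k^2+90k-225. Dividing through by -9 gives the monic gcd k^2-10k+25.

k^2-10k+25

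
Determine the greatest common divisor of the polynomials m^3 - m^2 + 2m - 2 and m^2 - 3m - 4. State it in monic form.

1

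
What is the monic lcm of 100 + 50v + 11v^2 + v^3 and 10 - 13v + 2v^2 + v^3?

200 - 200v - 28v^2 + 19v^3 + 8v^4 + v^5

By polynomial division,
  v^3 + 11v^2 + 50v + 100 = (v^3 + 2v^2 - 13v + 10) + (9v^2 + 63v + 90)
  v^3 + 2v^2 - 13v + 10 = ((1/9)v - 5/9)(9v^2 + 63v + 90) + (12v + 60)
  9v^2 + 63v + 90 = ((3/4)v + 3/2)(12v + 60) + (0)
Last nonzero remainder: 12v + 60. Dividing through by 12 gives the monic gcd v + 5.
Then lcm(f, g) = f·g / gcd(f, g); expanding and making the result monic gives the answer.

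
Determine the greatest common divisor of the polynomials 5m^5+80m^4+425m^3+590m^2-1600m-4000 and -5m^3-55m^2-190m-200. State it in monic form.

m^2+9m+20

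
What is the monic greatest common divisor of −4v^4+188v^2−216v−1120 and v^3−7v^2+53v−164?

v−4

Repeated division with remainder:
  −4v^4+188v^2−216v−1120 = (−4v−28)(v^3−7v^2+53v−164) + (204v^2+612v−5712)
  v^3−7v^2+53v−164 = ((1/204)v−5/102)(204v^2+612v−5712) + (111v−444)
  204v^2+612v−5712 = ((68/37)v+476/37)(111v−444) + (0)
Last nonzero remainder: 111v−444. Dividing through by 111 gives the monic gcd v−4.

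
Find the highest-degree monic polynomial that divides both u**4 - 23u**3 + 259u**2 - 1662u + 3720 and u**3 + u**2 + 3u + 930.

By polynomial division,
  u**4 - 23u**3 + 259u**2 - 1662u + 3720 = (u - 24)(u**3 + u**2 + 3u + 930) + (280u**2 - 2520u + 26040)
  u**3 + u**2 + 3u + 930 = ((1/280)u + 1/28)(280u**2 - 2520u + 26040) + (0)
Last nonzero remainder: 280u**2 - 2520u + 26040. Dividing through by 280 gives the monic gcd u**2 - 9u + 93.

u**2 - 9u + 93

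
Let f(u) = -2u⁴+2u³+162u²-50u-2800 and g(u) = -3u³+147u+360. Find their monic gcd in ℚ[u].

u²-3u-40

Apply the Euclidean algorithm:
  -2u⁴+2u³+162u²-50u-2800 = ((2/3)u-2/3)(-3u³+147u+360) + (64u²-192u-2560)
  -3u³+147u+360 = (-(3/64)u-9/64)(64u²-192u-2560) + (0)
Last nonzero remainder: 64u²-192u-2560. Dividing through by 64 gives the monic gcd u²-3u-40.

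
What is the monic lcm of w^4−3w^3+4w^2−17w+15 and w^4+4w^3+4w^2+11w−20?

w^5+w^4−8w^3−w^2−53w+60

Apply the Euclidean algorithm:
  w^4−3w^3+4w^2−17w+15 = (w^4+4w^3+4w^2+11w−20) + (−7w^3−28w+35)
  w^4+4w^3+4w^2+11w−20 = (−(1/7)w−4/7)(−7w^3−28w+35) + (0)
Last nonzero remainder: −7w^3−28w+35. Dividing through by −7 gives the monic gcd w^3+4w−5.
Then lcm(f, g) = f·g / gcd(f, g); expanding and making the result monic gives the answer.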